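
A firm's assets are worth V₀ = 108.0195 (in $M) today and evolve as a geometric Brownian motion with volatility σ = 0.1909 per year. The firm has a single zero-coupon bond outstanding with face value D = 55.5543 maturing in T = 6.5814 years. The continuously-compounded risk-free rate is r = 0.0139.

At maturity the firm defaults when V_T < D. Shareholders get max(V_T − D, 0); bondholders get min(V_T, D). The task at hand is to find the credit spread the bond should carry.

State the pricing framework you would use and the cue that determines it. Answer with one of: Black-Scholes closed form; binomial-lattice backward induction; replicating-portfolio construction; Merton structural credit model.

framework: Merton structural credit model

Key observation: assets follow a GBM and default happens iff V_T < 55.5543; valuing claims on that split (equity as a call, risky debt as the residual) is the structural model's definition.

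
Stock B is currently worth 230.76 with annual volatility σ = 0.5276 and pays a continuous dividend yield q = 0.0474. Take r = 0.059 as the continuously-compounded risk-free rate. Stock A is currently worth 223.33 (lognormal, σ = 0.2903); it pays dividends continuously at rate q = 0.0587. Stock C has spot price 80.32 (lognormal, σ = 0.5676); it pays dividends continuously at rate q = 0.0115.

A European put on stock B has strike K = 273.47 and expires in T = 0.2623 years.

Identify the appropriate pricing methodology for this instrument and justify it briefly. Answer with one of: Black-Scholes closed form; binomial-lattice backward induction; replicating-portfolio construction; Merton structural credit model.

Key observation: a European claim on stock B (strike 273.47) — a lognormal (GBM) underlying with constant rate and volatility — has an exact closed-form value; no lattice or capital structure is involved.

framework: Black-Scholes closed form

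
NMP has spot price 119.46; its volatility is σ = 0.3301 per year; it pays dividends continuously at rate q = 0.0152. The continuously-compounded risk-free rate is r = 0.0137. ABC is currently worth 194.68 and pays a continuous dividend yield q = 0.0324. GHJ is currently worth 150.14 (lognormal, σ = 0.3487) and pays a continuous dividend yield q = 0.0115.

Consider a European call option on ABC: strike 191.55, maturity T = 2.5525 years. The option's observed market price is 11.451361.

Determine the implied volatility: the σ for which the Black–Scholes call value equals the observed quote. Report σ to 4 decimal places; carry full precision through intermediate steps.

At σ = 0.1220 the Black–Scholes value reproduces the quote:
σ√T = 0.122·√2.5525 = 0.194914
d₁ = (ln(S/K) + (r−q+σ²/2)T) / (σ√T) = (ln(194.68/191.55) + (0.0137−0.0324+0.122²/2)·2.5525) / 0.194914 = (0.016208 − 0.028736) / 0.194914 = -0.064273
d₂ = d₁ − σ√T = -0.064273 − 0.194914 = -0.259187
e^{−rT} = 0.965635
e^{−qT} = 0.920626
N(d₁) = 0.474376,  N(d₂) = 0.397745
V = S·e^{−qT}·N(d₁) − K·e^{−rT}·N(d₂) = 85.021309 − 73.569948 = 11.451361 (the observed quote) — the price is monotone increasing in volatility, hence this σ is the only solution

sigma = 0.1220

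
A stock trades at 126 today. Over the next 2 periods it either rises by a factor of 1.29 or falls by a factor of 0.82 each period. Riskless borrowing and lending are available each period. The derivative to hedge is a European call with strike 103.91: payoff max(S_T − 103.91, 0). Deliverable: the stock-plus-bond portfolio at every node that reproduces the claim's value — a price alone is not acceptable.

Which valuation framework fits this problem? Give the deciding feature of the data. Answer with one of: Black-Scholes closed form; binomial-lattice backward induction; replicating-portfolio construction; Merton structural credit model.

framework: replicating-portfolio construction

Key observation: since the answer must list Δ and B at each node of the 1.29/0.82 lattice on 126, the replicating-portfolio method — solving the two-state system at every node — is the one that applies.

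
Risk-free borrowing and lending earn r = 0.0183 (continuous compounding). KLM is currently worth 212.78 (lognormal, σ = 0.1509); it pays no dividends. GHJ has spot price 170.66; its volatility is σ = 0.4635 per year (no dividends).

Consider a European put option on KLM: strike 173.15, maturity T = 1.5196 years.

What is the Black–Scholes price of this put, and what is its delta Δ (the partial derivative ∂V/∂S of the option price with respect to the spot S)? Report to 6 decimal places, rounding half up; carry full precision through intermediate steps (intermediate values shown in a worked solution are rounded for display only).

price = 1.748524
Δ = -0.088433

σ√T = 0.1509·√1.5196 = 0.186018
d₁ = (ln(S/K) + (r+σ²/2)T) / (σ√T) = (ln(212.78/173.15) + (0.0183+0.1509²/2)·1.5196) / 0.186018 = (0.206100 + 0.045110) / 0.186018 = 1.350466
d₂ = d₁ − σ√T = 1.350466 − 0.186018 = 1.164449
e^{−rT} = 0.972574
N(−d₁) = 0.088433,  N(−d₂) = 0.122121
Put price V = K·e^{−rT}·N(−d₂) − S·N(−d₁) = 20.565342 − 18.816817 = 1.748524
Δ = −N(−d₁) = -0.088433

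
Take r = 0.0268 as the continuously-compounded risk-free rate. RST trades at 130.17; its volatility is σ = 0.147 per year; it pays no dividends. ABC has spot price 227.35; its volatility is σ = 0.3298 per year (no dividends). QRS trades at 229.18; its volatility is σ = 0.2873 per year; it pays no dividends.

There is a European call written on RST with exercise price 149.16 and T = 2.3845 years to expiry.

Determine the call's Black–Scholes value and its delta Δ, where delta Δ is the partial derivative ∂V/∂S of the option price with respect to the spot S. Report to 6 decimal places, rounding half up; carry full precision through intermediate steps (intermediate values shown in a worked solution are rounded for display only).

σ√T = 0.147·√2.3845 = 0.226995
d₁ = (ln(S/K) + (r+σ²/2)T) / (σ√T) = (ln(130.17/149.16) + (0.0268+0.147²/2)·2.3845) / 0.226995 = (-0.136178 + 0.089668) / 0.226995 = -0.204896
d₂ = d₁ − σ√T = -0.204896 − 0.226995 = -0.431891
e^{−rT} = 0.938094
N(d₁) = 0.418827,  N(d₂) = 0.332910
Call price V = S·N(d₁) − K·e^{−rT}·N(d₂) = 54.518670 − 46.582875 = 7.935795
Δ = N(d₁) = 0.418827

price = 7.935795
Δ = 0.418827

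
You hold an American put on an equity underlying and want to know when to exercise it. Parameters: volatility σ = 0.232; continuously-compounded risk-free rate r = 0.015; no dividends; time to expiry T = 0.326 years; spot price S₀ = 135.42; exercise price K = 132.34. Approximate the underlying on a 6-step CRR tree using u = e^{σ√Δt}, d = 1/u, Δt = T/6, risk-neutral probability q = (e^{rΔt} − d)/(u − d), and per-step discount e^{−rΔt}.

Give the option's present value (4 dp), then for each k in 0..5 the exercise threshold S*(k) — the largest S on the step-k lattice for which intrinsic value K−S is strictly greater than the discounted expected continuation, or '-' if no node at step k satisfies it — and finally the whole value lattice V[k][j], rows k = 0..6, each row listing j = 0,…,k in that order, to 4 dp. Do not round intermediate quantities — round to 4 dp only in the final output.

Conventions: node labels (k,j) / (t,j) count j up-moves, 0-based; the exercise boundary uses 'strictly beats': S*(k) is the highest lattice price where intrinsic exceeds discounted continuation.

Δt=0.05433  u=1.05557  d=0.94736  q=0.49402  discount=0.99919
step 6 (expiry): payoffs max(K−S,0) = 34.4433 23.2614 10.8022 0.0000 0.0000 0.0000 0.0000
step 5: (k=5,j=0): S=103.3365, K−S=29.0035, hold=28.8957 ⇒ V=29.0035 exercise | (k=5,j=1): S=115.1398, K−S=17.2002, hold=17.0924 ⇒ V=17.2002 exercise | (k=5,j=2): S=128.2912, K−S=4.0488, hold=5.4613 ⇒ V=5.4613 continue | (k=5,j=3): S=142.9449, K−S=0.0000, hold=0.0000 ⇒ V=0.0000 continue | (k=5,j=4): S=159.2723, K−S=0.0000, hold=0.0000 ⇒ V=0.0000 continue | (k=5,j=5): S=177.4646, K−S=0.0000, hold=0.0000 ⇒ V=0.0000 continue  boundary S*=115.1398
step 4: (k=4,j=0): S=109.0786, K−S=23.2614, hold=23.1536 ⇒ V=23.2614 exercise | (k=4,j=1): S=121.5378, K−S=10.8022, hold=11.3917 ⇒ V=11.3917 continue | (k=4,j=2): S=135.4200, K−S=0.0000, hold=2.7611 ⇒ V=2.7611 continue | (k=4,j=3): S=150.8879, K−S=0.0000, hold=0.0000 ⇒ V=0.0000 continue | (k=4,j=4): S=168.1226, K−S=0.0000, hold=0.0000 ⇒ V=0.0000 continue  boundary S*=109.0786
step 3: (k=3,j=0): S=115.1398, K−S=17.2002, hold=17.3834 ⇒ V=17.3834 continue | (k=3,j=1): S=128.2912, K−S=4.0488, hold=7.1222 ⇒ V=7.1222 continue | (k=3,j=2): S=142.9449, K−S=0.0000, hold=1.3959 ⇒ V=1.3959 continue | (k=3,j=3): S=159.2723, K−S=0.0000, hold=0.0000 ⇒ V=0.0000 continue  boundary S*=-
step 2: (k=2,j=0): S=121.5378, K−S=10.8022, hold=12.3041 ⇒ V=12.3041 continue | (k=2,j=1): S=135.4200, K−S=0.0000, hold=4.2898 ⇒ V=4.2898 continue | (k=2,j=2): S=150.8879, K−S=0.0000, hold=0.7057 ⇒ V=0.7057 continue  boundary S*=-
step 1: (k=1,j=0): S=128.2912, K−S=4.0488, hold=8.3381 ⇒ V=8.3381 continue | (k=1,j=1): S=142.9449, K−S=0.0000, hold=2.5171 ⇒ V=2.5171 continue  boundary S*=-
step 0: (k=0,j=0): S=135.4200, K−S=0.0000, hold=5.4580 ⇒ V=5.4580 continue  boundary S*=-

price = 5.4580
boundary = - - - - 109.0786 115.1398
tree:
5.4580
8.3381 2.5171
12.3041 4.2898 0.7057
17.3834 7.1222 1.3959 0.0000
23.2614 11.3917 2.7611 0.0000 0.0000
29.0035 17.2002 5.4613 0.0000 0.0000 0.0000
34.4433 23.2614 10.8022 0.0000 0.0000 0.0000 0.0000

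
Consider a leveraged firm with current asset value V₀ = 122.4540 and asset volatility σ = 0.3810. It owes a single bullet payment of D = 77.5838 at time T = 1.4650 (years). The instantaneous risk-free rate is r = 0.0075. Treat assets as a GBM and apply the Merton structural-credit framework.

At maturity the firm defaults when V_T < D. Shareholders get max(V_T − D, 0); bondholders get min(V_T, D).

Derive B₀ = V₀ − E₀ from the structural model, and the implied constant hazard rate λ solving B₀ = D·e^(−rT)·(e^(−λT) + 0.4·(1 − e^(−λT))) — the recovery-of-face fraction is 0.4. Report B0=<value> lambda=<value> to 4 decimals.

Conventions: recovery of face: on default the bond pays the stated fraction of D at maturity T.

Apply the equity-as-call identities (strike 77.5838, horizon 1.4650 years):
d₁ = [ln(V₀/D) + (r + σ²/2)T] / (σ√T)
   = [ln(122.4540/77.5838) + (0.0075 + 0.5·0.3810²)·1.4650] / (0.3810·√1.4650)
   = [0.456377 + 0.117318] / 0.461152 = 1.244048
d₂ = d₁ − σ√T = 1.244048 − 0.461152 = 0.782896
N(d₁) = 0.893259,  N(d₂) = 0.783156,  e^(−rT) = 0.989073
E₀ = V₀·N(d₁) − D·e^(−rT)·N(d₂)
   = 122.4540·0.893259 − 77.5838·0.989073·0.783156 = 49.286874
B₀ = V₀ − E₀ = 122.4540 − 49.286874 = 73.167126
e^(−λT) = (B₀·e^(rT)/D − 0.4)/(1 − 0.4) = (73.1671·1.011048/77.5838 − 0.4)/0.6 = 0.92248503
λ = −ln(0.92248503)/1.4650 = 0.055074

B0=73.1671 lambda=0.0551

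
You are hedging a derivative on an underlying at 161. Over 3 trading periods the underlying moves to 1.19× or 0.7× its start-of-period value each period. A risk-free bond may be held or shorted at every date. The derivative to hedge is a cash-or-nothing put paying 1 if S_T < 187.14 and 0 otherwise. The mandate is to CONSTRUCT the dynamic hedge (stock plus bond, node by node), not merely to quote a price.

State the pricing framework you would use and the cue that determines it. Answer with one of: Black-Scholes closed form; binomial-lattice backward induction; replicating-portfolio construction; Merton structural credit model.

Key observation: the task asks for the hedge itself — share and bond holdings at every node of the 3-period tree on spot 161 with factors 1.19/0.7 — which is exactly what the replicating-portfolio construction produces.

framework: replicating-portfolio construction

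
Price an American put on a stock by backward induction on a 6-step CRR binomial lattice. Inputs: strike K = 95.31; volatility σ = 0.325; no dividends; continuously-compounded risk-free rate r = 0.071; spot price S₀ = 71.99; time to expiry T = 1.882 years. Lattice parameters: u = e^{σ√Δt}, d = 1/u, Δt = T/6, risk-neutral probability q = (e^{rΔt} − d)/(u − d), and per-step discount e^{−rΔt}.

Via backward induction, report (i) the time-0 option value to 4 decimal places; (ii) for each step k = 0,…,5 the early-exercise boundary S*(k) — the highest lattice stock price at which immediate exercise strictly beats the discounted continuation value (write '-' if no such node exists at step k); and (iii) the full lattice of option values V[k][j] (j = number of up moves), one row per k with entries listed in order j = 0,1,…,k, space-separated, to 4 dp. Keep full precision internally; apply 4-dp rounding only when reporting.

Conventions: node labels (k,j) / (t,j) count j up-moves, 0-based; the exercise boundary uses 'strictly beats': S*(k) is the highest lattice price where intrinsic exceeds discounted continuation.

price = 24.3085
boundary = - 60.0098 50.0233 60.0098 71.9900 60.0098
tree:
24.3085
35.3002 15.0649
45.2867 23.6048 7.7164
53.6113 35.3002 13.6709 2.4710
60.5506 45.2867 23.3200 5.2218 0.0000
66.3351 53.6113 35.3002 11.0351 0.0000 0.0000
71.1569 60.5506 45.2867 23.3200 0.0000 0.0000 0.0000

Δt=0.31367  u=1.19964  d=0.83359  q=0.51614  discount=0.97798
step 6 (expiry): payoffs max(K−S,0) = 71.1569 60.5506 45.2867 23.3200 0.0000 0.0000 0.0000
step 5: (k=5,j=0): S=28.9749, K−S=66.3351, hold=64.2360 ⇒ V=66.3351 exercise | (k=5,j=1): S=41.6987, K−S=53.6113, hold=51.5122 ⇒ V=53.6113 exercise | (k=5,j=2): S=60.0098, K−S=35.3002, hold=33.2011 ⇒ V=35.3002 exercise | (k=5,j=3): S=86.3619, K−S=8.9481, hold=11.0351 ⇒ V=11.0351 continue | (k=5,j=4): S=124.2860, K−S=0.0000, hold=0.0000 ⇒ V=0.0000 continue | (k=5,j=5): S=178.8637, K−S=0.0000, hold=0.0000 ⇒ V=0.0000 continue  boundary S*=60.0098
step 4: (k=4,j=0): S=34.7594, K−S=60.5506, hold=58.4515 ⇒ V=60.5506 exercise | (k=4,j=1): S=50.0233, K−S=45.2867, hold=43.1876 ⇒ V=45.2867 exercise | (k=4,j=2): S=71.9900, K−S=23.3200, hold=22.2743 ⇒ V=23.3200 exercise | (k=4,j=3): S=103.6030, K−S=0.0000, hold=5.2218 ⇒ V=5.2218 continue | (k=4,j=4): S=149.0981, K−S=0.0000, hold=0.0000 ⇒ V=0.0000 continue  boundary S*=71.9900
step 3: (k=3,j=0): S=41.6987, K−S=53.6113, hold=51.5122 ⇒ V=53.6113 exercise | (k=3,j=1): S=60.0098, K−S=35.3002, hold=33.2011 ⇒ V=35.3002 exercise | (k=3,j=2): S=86.3619, K−S=8.9481, hold=13.6709 ⇒ V=13.6709 continue | (k=3,j=3): S=124.2860, K−S=0.0000, hold=2.4710 ⇒ V=2.4710 continue  boundary S*=60.0098
step 2: (k=2,j=0): S=50.0233, K−S=45.2867, hold=43.1876 ⇒ V=45.2867 exercise | (k=2,j=1): S=71.9900, K−S=23.3200, hold=23.6048 ⇒ V=23.6048 continue | (k=2,j=2): S=103.6030, K−S=0.0000, hold=7.7164 ⇒ V=7.7164 continue  boundary S*=50.0233
step 1: (k=1,j=0): S=60.0098, K−S=35.3002, hold=33.3448 ⇒ V=35.3002 exercise | (k=1,j=1): S=86.3619, K−S=8.9481, hold=15.0649 ⇒ V=15.0649 continue  boundary S*=60.0098
step 0: (k=0,j=0): S=71.9900, K−S=23.3200, hold=24.3085 ⇒ V=24.3085 continue  boundary S*=-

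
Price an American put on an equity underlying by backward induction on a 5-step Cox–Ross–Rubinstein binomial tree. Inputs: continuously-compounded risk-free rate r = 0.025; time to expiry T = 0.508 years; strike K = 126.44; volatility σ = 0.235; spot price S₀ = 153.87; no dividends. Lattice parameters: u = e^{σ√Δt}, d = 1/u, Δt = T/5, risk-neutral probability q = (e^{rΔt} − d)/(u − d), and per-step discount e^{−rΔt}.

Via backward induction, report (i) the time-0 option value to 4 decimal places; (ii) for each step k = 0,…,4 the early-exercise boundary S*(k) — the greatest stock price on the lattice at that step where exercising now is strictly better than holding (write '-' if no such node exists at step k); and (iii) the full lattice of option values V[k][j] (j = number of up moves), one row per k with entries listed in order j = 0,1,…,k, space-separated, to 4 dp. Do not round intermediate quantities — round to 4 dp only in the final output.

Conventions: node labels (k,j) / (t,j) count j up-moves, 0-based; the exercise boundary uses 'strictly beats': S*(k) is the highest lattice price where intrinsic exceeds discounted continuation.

Δt=0.10160  u=1.07778  d=0.92783  q=0.49824  discount=0.99746
step 5 (expiry): payoffs max(K−S,0) = 20.6369 3.5375 0.0000 0.0000 0.0000 0.0000
step 4: (k=4,j=0): S=114.0327, K−S=12.4073, hold=12.0865 ⇒ V=12.4073 exercise | (k=4,j=1): S=132.4621, K−S=0.0000, hold=1.7705 ⇒ V=1.7705 continue | (k=4,j=2): S=153.8700, K−S=0.0000, hold=0.0000 ⇒ V=0.0000 continue | (k=4,j=3): S=178.7377, K−S=0.0000, hold=0.0000 ⇒ V=0.0000 continue | (k=4,j=4): S=207.6244, K−S=0.0000, hold=0.0000 ⇒ V=0.0000 continue  boundary S*=114.0327
step 3: (k=3,j=0): S=122.9025, K−S=3.5375, hold=7.0895 ⇒ V=7.0895 continue | (k=3,j=1): S=142.7654, K−S=0.0000, hold=0.8861 ⇒ V=0.8861 continue | (k=3,j=2): S=165.8384, K−S=0.0000, hold=0.0000 ⇒ V=0.0000 continue | (k=3,j=3): S=192.6404, K−S=0.0000, hold=0.0000 ⇒ V=0.0000 continue  boundary S*=-
step 2: (k=2,j=0): S=132.4621, K−S=0.0000, hold=3.9886 ⇒ V=3.9886 continue | (k=2,j=1): S=153.8700, K−S=0.0000, hold=0.4435 ⇒ V=0.4435 continue | (k=2,j=2): S=178.7377, K−S=0.0000, hold=0.0000 ⇒ V=0.0000 continue  boundary S*=-
step 1: (k=1,j=0): S=142.7654, K−S=0.0000, hold=2.2166 ⇒ V=2.2166 continue | (k=1,j=1): S=165.8384, K−S=0.0000, hold=0.2220 ⇒ V=0.2220 continue  boundary S*=-
step 0: (k=0,j=0): S=153.8700, K−S=0.0000, hold=1.2197 ⇒ V=1.2197 continue  boundary S*=-

price = 1.2197
boundary = - - - - 114.0327
tree:
1.2197
2.2166 0.2220
3.9886 0.4435 0.0000
7.0895 0.8861 0.0000 0.0000
12.4073 1.7705 0.0000 0.0000 0.0000
20.6369 3.5375 0.0000 0.0000 0.0000 0.0000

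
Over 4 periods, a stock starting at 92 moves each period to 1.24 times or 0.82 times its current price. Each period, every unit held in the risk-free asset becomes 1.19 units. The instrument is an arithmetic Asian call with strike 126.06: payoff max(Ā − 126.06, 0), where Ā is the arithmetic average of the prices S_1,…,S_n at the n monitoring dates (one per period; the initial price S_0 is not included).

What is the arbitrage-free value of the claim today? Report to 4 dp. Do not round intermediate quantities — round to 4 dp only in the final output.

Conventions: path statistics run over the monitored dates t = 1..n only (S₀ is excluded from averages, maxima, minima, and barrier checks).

With p* = (R−d)/(u−d) = 0.8810, sum probability × payoff across the paths and divide by R^4.
Enumerate all 2^4 = 16 price paths (U = up ×1.24, D = down ×0.82); each path with k up-moves has probability p*^k·(1−p*)^(4−k).
DDDD: Ā=57.4055, payoff=0.0000, prob=0.000201
UDDD: Ā=86.8083, payoff=0.0000, prob=0.001486
DUDD: Ā=77.1483, payoff=0.0000, prob=0.001486
UUDD: Ā=116.6632, payoff=0.0000, prob=0.010999
DDUD: Ā=69.2271, payoff=0.0000, prob=0.001486
UDUD: Ā=104.6848, payoff=0.0000, prob=0.010999
DUUD: Ā=95.0248, payoff=0.0000, prob=0.010999
UUUD: Ā=143.6961, payoff=17.6361, prob=0.081391
DDDU: Ā=62.7317, payoff=0.0000, prob=0.001486
UDDU: Ā=94.8625, payoff=0.0000, prob=0.010999
DUDU: Ā=85.2025, payoff=0.0000, prob=0.010999
UUDU: Ā=128.8429, payoff=2.7829, prob=0.081391
DDUU: Ā=77.2813, payoff=0.0000, prob=0.010999
UDUU: Ā=116.8645, payoff=0.0000, prob=0.081391
DUUU: Ā=107.2045, payoff=0.0000, prob=0.081391
UUUU: Ā=162.1141, payoff=36.0541, prob=0.602296
Price = Σ prob·payoff / R^4 = 23.377134 / 2.005339 = 11.6574

price = 11.6574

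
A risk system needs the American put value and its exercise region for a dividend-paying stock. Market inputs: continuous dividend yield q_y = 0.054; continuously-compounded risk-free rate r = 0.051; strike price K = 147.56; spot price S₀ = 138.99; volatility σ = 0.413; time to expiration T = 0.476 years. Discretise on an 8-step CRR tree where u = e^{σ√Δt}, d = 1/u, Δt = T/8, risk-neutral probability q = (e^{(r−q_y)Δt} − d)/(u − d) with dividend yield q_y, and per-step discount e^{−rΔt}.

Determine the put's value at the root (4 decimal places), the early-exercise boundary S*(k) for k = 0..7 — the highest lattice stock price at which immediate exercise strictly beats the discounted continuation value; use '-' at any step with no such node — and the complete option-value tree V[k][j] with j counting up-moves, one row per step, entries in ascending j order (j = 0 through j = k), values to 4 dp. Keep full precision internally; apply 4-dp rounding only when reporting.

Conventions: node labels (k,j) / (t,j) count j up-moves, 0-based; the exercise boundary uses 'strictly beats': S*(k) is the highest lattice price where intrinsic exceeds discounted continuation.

params: Δt=0.05950 u=1.10599 d=0.90417 q=0.47395 e^(-rΔt)=0.99697
t_8 payoffs: 85.4772 71.6193 54.6682 33.9333 8.5700 0.0000 0.0000 0.0000 0.0000
t_7: node(7,0) S=68.6631 payoff=78.8969 vs cont=78.6701 → 78.8969 [stop]  node(7,1) S=83.9897 payoff=63.5703 vs cont=63.3926 → 63.5703 [stop]  node(7,2) S=102.7375 payoff=44.8225 vs cont=44.7050 → 44.8225 [stop]  node(7,3) S=125.6701 payoff=21.8899 vs cont=21.8459 → 21.8899 [stop]  node(7,4) S=153.7217 payoff=0.0000 vs cont=4.4946 → 4.4946 [wait]  node(7,5) S=188.0347 payoff=0.0000 vs cont=0.0000 → 0.0000 [wait]  node(7,6) S=230.0070 payoff=0.0000 vs cont=0.0000 → 0.0000 [wait]  node(7,7) S=281.3481 payoff=0.0000 vs cont=0.0000 → 0.0000 [wait]  ⇒ S*(7)=125.6701
t_6: node(6,0) S=75.9407 payoff=71.6193 vs cont=71.4158 → 71.6193 [stop]  node(6,1) S=92.8918 payoff=54.6682 vs cont=54.5190 → 54.6682 [stop]  node(6,2) S=113.6267 payoff=33.9333 vs cont=33.8507 → 33.9333 [stop]  node(6,3) S=138.9900 payoff=8.5700 vs cont=13.6040 → 13.6040 [wait]  node(6,4) S=170.0147 payoff=0.0000 vs cont=2.3572 → 2.3572 [wait]  node(6,5) S=207.9646 payoff=0.0000 vs cont=0.0000 → 0.0000 [wait]  node(6,6) S=254.3856 payoff=0.0000 vs cont=0.0000 → 0.0000 [wait]  ⇒ S*(6)=113.6267
t_5: node(5,0) S=83.9897 payoff=63.5703 vs cont=63.3926 → 63.5703 [stop]  node(5,1) S=102.7375 payoff=44.8225 vs cont=44.7050 → 44.8225 [stop]  node(5,2) S=125.6701 payoff=21.8899 vs cont=24.2246 → 24.2246 [wait]  node(5,3) S=153.7217 payoff=0.0000 vs cont=8.2485 → 8.2485 [wait]  node(5,4) S=188.0347 payoff=0.0000 vs cont=1.2362 → 1.2362 [wait]  node(5,5) S=230.0070 payoff=0.0000 vs cont=0.0000 → 0.0000 [wait]  ⇒ S*(5)=102.7375
t_4: node(4,0) S=92.8918 payoff=54.6682 vs cont=54.5190 → 54.6682 [stop]  node(4,1) S=113.6267 payoff=33.9333 vs cont=34.9538 → 34.9538 [wait]  node(4,2) S=138.9900 payoff=8.5700 vs cont=16.6022 → 16.6022 [wait]  node(4,3) S=170.0147 payoff=0.0000 vs cont=4.9101 → 4.9101 [wait]  node(4,4) S=207.9646 payoff=0.0000 vs cont=0.6484 → 0.6484 [wait]  ⇒ S*(4)=92.8918
t_3: node(3,0) S=102.7375 payoff=44.8225 vs cont=45.1872 → 45.1872 [wait]  node(3,1) S=125.6701 payoff=21.8899 vs cont=26.1765 → 26.1765 [wait]  node(3,2) S=153.7217 payoff=0.0000 vs cont=11.0272 → 11.0272 [wait]  node(3,3) S=188.0347 payoff=0.0000 vs cont=2.8815 → 2.8815 [wait]  ⇒ S*(3)=-
t_2: node(2,0) S=113.6267 payoff=33.9333 vs cont=36.0674 → 36.0674 [wait]  node(2,1) S=138.9900 payoff=8.5700 vs cont=18.9389 → 18.9389 [wait]  node(2,2) S=170.0147 payoff=0.0000 vs cont=7.1448 → 7.1448 [wait]  ⇒ S*(2)=-
t_1: node(1,0) S=125.6701 payoff=21.8899 vs cont=27.8647 → 27.8647 [wait]  node(1,1) S=153.7217 payoff=0.0000 vs cont=13.3086 → 13.3086 [wait]  ⇒ S*(1)=-
t_0: node(0,0) S=138.9900 payoff=8.5700 vs cont=20.9023 → 20.9023 [wait]  ⇒ S*(0)=-

price = 20.9023
boundary = - - - - 92.8918 102.7375 113.6267 125.6701
tree:
20.9023
27.8647 13.3086
36.0674 18.9389 7.1448
45.1872 26.1765 11.0272 2.8815
54.6682 34.9538 16.6022 4.9101 0.6484
63.5703 44.8225 24.2246 8.2485 1.2362 0.0000
71.6193 54.6682 33.9333 13.6040 2.3572 0.0000 0.0000
78.8969 63.5703 44.8225 21.8899 4.4946 0.0000 0.0000 0.0000
85.4772 71.6193 54.6682 33.9333 8.5700 0.0000 0.0000 0.0000 0.0000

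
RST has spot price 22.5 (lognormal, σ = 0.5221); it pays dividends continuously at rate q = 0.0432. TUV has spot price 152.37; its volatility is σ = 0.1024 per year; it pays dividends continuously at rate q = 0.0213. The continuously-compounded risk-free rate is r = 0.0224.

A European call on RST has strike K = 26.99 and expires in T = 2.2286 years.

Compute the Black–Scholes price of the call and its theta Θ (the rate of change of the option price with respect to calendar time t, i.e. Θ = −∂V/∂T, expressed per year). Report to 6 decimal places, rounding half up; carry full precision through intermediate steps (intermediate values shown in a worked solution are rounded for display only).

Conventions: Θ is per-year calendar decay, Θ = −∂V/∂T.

σ√T = 0.5221·√2.2286 = 0.779417
d₁ = (ln(S/K) + (r−q+σ²/2)T) / (σ√T) = (ln(22.5/26.99) + (0.0224−0.0432+0.5221²/2)·2.2286) / 0.779417 = (-0.181951 + 0.257390) / 0.779417 = 0.096789
d₂ = d₁ − σ√T = 0.096789 − 0.779417 = -0.682627
e^{−rT} = 0.951305
e^{−qT} = 0.908214
N(d₁) = 0.538553,  N(d₂) = 0.247421
Call price V = S·e^{−qT}·N(d₁) − K·e^{−rT}·N(d₂) = 11.005231 − 6.352716 = 4.652515
φ(d₁) = (1/√(2π))·e^{−d₁²/2} = 0.397078
Θ = −S·e^{−qT}·φ(d₁)·σ/(2√T) + q·S·e^{−qT}·N(d₁) − r·K·e^{−rT}·N(d₂) = −1.418907 + 0.475426 − 0.142301 = -1.085782

price = 4.652515
Θ = -1.085782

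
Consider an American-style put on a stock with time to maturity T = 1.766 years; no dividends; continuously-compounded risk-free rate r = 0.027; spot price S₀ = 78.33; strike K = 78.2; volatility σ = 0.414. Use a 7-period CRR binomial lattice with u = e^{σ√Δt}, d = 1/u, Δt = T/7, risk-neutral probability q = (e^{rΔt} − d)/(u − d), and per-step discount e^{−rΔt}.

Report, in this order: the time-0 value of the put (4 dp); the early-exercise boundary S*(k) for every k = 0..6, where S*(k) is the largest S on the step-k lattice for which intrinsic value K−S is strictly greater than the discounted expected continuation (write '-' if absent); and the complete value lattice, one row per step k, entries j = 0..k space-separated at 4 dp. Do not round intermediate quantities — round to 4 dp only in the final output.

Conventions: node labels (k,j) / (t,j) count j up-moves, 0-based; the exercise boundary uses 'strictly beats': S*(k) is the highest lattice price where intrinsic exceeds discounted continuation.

price = 15.7023
boundary = - - - 41.9760 34.0951 41.9760 51.6785
tree:
15.7023
21.4593 9.2968
28.4013 13.7724 4.2743
36.2240 19.8015 7.0250 1.1663
44.1049 27.4235 11.3064 2.1928 0.0000
50.5062 36.2240 17.6820 4.1231 0.0000 0.0000
55.7056 44.1049 26.5215 7.7524 0.0000 0.0000 0.0000
59.9289 50.5062 36.2240 14.5763 0.0000 0.0000 0.0000 0.0000

params: Δt=0.25229 u=1.23114 d=0.81225 q=0.46452 e^(-rΔt)=0.99321
t_7 payoffs: 59.9289 50.5062 36.2240 14.5763 0.0000 0.0000 0.0000 0.0000
t_6: node(6,0) S=22.4944 payoff=55.7056 vs cont=55.1747 → 55.7056 [stop]  node(6,1) S=34.0951 payoff=44.1049 vs cont=43.5740 → 44.1049 [stop]  node(6,2) S=51.6785 payoff=26.5215 vs cont=25.9906 → 26.5215 [stop]  node(6,3) S=78.3300 payoff=0.0000 vs cont=7.7524 → 7.7524 [wait]  node(6,4) S=118.7261 payoff=0.0000 vs cont=0.0000 → 0.0000 [wait]  node(6,5) S=179.9551 payoff=0.0000 vs cont=0.0000 → 0.0000 [wait]  node(6,6) S=272.7609 payoff=0.0000 vs cont=0.0000 → 0.0000 [wait]  ⇒ S*(6)=51.6785
t_5: node(5,0) S=27.6938 payoff=50.5062 vs cont=49.9753 → 50.5062 [stop]  node(5,1) S=41.9760 payoff=36.2240 vs cont=35.6931 → 36.2240 [stop]  node(5,2) S=63.6237 payoff=14.5763 vs cont=17.6820 → 17.6820 [wait]  node(5,3) S=96.4355 payoff=0.0000 vs cont=4.1231 → 4.1231 [wait]  node(5,4) S=146.1689 payoff=0.0000 vs cont=0.0000 → 0.0000 [wait]  node(5,5) S=221.5507 payoff=0.0000 vs cont=0.0000 → 0.0000 [wait]  ⇒ S*(5)=41.9760
t_4: node(4,0) S=34.0951 payoff=44.1049 vs cont=43.5740 → 44.1049 [stop]  node(4,1) S=51.6785 payoff=26.5215 vs cont=27.4235 → 27.4235 [wait]  node(4,2) S=78.3300 payoff=0.0000 vs cont=11.3064 → 11.3064 [wait]  node(4,3) S=118.7261 payoff=0.0000 vs cont=2.1928 → 2.1928 [wait]  node(4,4) S=179.9551 payoff=0.0000 vs cont=0.0000 → 0.0000 [wait]  ⇒ S*(4)=34.0951
t_3: node(3,0) S=41.9760 payoff=36.2240 vs cont=36.1093 → 36.2240 [stop]  node(3,1) S=63.6237 payoff=14.5763 vs cont=19.8015 → 19.8015 [wait]  node(3,2) S=96.4355 payoff=0.0000 vs cont=7.0250 → 7.0250 [wait]  node(3,3) S=146.1689 payoff=0.0000 vs cont=1.1663 → 1.1663 [wait]  ⇒ S*(3)=41.9760
t_2: node(2,0) S=51.6785 payoff=26.5215 vs cont=28.4013 → 28.4013 [wait]  node(2,1) S=78.3300 payoff=0.0000 vs cont=13.7724 → 13.7724 [wait]  node(2,2) S=118.7261 payoff=0.0000 vs cont=4.2743 → 4.2743 [wait]  ⇒ S*(2)=-
t_1: node(1,0) S=63.6237 payoff=14.5763 vs cont=21.4593 → 21.4593 [wait]  node(1,1) S=96.4355 payoff=0.0000 vs cont=9.2968 → 9.2968 [wait]  ⇒ S*(1)=-
t_0: node(0,0) S=78.3300 payoff=0.0000 vs cont=15.7023 → 15.7023 [wait]  ⇒ S*(0)=-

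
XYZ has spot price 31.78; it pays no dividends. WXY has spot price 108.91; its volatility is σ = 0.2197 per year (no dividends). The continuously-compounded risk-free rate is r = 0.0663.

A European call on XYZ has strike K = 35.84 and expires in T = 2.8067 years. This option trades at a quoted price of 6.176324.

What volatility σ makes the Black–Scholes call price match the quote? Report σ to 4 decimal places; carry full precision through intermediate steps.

At σ = 0.2499 the Black–Scholes value reproduces the quote:
σ√T = 0.2499·√2.8067 = 0.418663
d₁ = (ln(S/K) + (r+σ²/2)T) / (σ√T) = (ln(31.78/35.84) + (0.0663+0.2499²/2)·2.8067) / 0.418663 = (-0.120227 + 0.273723) / 0.418663 = 0.366634
d₂ = d₁ − σ√T = 0.366634 − 0.418663 = -0.052029
e^{−rT} = 0.830204
N(d₁) = 0.643054,  N(d₂) = 0.479253
V = S·N(d₁) − K·e^{−rT}·N(d₂) = 20.436256 − 14.259932 = 6.176324 (matching the quote); vega is positive throughout, so no other σ reproduces this price

sigma = 0.2499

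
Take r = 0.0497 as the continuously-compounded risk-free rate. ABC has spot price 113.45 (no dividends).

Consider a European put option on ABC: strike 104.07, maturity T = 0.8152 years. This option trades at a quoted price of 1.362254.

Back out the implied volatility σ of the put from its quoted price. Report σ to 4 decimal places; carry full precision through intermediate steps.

sigma = 0.1504

At σ = 0.1504 the Black–Scholes value reproduces the quote:
σ√T = 0.1504·√0.8152 = 0.135794
d₁ = (ln(S/K) + (r+σ²/2)T) / (σ√T) = (ln(113.45/104.07) + (0.0497+0.1504²/2)·0.8152) / 0.135794 = (0.086298 + 0.049735) / 0.135794 = 1.001768
d₂ = d₁ − σ√T = 1.001768 − 0.135794 = 0.865974
e^{−rT} = 0.960294
N(−d₁) = 0.158228,  N(−d₂) = 0.193252
V = K·e^{−rT}·N(−d₂) − S·N(−d₁) = 19.313201 − 17.950947 = 1.362254 (equal to the quote); since ∂V/∂σ > 0 for all σ, the implied volatility is unique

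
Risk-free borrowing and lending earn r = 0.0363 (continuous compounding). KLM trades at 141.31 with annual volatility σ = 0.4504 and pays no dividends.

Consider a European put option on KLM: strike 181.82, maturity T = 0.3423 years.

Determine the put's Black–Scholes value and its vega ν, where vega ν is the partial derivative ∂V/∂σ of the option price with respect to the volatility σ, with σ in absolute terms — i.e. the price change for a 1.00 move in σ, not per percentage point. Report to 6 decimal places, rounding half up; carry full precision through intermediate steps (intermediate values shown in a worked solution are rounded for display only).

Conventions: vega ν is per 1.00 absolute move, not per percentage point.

price = 42.386459
ν = 24.376697

σ√T = 0.4504·√0.3423 = 0.263513
d₁ = (ln(S/K) + (r+σ²/2)T) / (σ√T) = (ln(141.31/181.82) + (0.0363+0.4504²/2)·0.3423) / 0.263513 = (-0.252061 + 0.047145) / 0.263513 = -0.777632
d₂ = d₁ − σ√T = -0.777632 − 0.263513 = -1.041145
e^{−rT} = 0.987651
N(−d₁) = 0.781607,  N(−d₂) = 0.851096
Put price V = K·e^{−rT}·N(−d₂) − S·N(−d₁) = 152.835357 − 110.448899 = 42.386459
φ(d₁) = (1/√(2π))·e^{−d₁²/2} = 0.294848
ν = S·φ(d₁)·√T = 24.376697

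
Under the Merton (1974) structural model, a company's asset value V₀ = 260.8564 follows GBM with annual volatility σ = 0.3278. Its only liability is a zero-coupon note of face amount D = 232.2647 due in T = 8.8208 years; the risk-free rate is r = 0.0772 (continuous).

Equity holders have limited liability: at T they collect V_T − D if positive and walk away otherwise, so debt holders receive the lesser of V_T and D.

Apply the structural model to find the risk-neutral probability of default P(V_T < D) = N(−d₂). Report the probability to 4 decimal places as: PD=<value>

Equity is a call on the firm's assets struck at D = 232.2647:
d₁ = [ln(V₀/D) + (r + σ²/2)T] / (σ√T)
   = [ln(260.8564/232.2647) + (0.0772 + 0.5·0.3278²)·8.8208] / (0.3278·√8.8208)
   = [0.116092 + 1.154876] / 0.973560 = 1.305485
d₂ = d₁ − σ√T = 1.305485 − 0.973560 = 0.331924
risk-neutral PD = N(−d₂) = N(-0.331924) = 0.369973

PD=0.3700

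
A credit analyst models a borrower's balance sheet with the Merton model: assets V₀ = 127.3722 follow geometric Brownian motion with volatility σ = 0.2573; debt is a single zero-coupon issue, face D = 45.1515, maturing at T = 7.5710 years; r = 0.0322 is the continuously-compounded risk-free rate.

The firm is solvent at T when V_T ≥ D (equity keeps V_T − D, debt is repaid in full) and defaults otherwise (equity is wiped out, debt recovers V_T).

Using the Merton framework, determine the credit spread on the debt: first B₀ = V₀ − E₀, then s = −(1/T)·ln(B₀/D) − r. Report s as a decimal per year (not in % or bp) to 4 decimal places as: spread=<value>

With assets at 127.3722 and a single debt payment of 45.1515 at 7.5710 years:
d₁ = [ln(V₀/D) + (r + σ²/2)T] / (σ√T)
   = [ln(127.3722/45.1515) + (0.0322 + 0.5·0.2573²)·7.5710] / (0.2573·√7.5710)
   = [1.037090 + 0.494399] / 0.707973 = 2.163204
d₂ = d₁ − σ√T = 2.163204 − 0.707973 = 1.455231
N(d₁) = 0.984737,  N(d₂) = 0.927197,  e^(−rT) = 0.783655
E₀ = V₀·N(d₁) − D·e^(−rT)·N(d₂)
   = 127.3722·0.984737 − 45.1515·0.783655·0.927197 = 92.620934
B₀ = V₀ − E₀ = 127.3722 − 92.620934 = 34.751266
spread = −(1/T)·ln(B₀/D) − r = −(1/7.5710)·ln(34.751266/45.1515) − 0.0322 = 0.00238030

spread=0.0024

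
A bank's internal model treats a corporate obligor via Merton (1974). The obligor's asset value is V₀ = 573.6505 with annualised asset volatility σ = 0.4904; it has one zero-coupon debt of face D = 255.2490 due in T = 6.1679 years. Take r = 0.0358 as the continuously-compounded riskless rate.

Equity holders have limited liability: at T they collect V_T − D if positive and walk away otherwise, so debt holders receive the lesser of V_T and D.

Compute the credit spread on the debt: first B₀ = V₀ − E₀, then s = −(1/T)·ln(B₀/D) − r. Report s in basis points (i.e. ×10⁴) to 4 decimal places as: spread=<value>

Equity is a call on the firm's assets struck at D = 255.2490:
d₁ = [ln(V₀/D) + (r + σ²/2)T] / (σ√T)
   = [ln(573.6505/255.2490) + (0.0358 + 0.5·0.4904²)·6.1679] / (0.4904·√6.1679)
   = [0.809781 + 0.962477] / 1.217921 = 1.455150
d₂ = d₁ − σ√T = 1.455150 − 1.217921 = 0.237229
N(d₁) = 0.927186,  N(d₂) = 0.593760,  e^(−rT) = 0.801868
E₀ = V₀·N(d₁) − D·e^(−rT)·N(d₂)
   = 573.6505·0.927186 − 255.2490·0.801868·0.593760 = 410.352220
B₀ = V₀ − E₀ = 573.6505 − 410.352220 = 163.298280
spread = −(1/T)·ln(B₀/D) − r = −(1/6.1679)·ln(163.298280/255.2490) − 0.0358 = 0.03661704
in basis points: 0.03661704 × 10⁴ = 366.1704 bp

spread=366.1704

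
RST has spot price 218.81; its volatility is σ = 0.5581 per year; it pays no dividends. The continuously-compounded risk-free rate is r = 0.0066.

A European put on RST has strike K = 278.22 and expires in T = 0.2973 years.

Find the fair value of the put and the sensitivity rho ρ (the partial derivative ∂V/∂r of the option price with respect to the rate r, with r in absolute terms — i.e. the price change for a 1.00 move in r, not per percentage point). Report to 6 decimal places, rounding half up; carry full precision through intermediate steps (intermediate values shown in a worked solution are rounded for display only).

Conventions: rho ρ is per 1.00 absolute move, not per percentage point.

price = 68.093065
ρ = -68.116198

σ√T = 0.5581·√0.2973 = 0.304305
d₁ = (ln(S/K) + (r+σ²/2)T) / (σ√T) = (ln(218.81/278.22) + (0.0066+0.5581²/2)·0.2973) / 0.304305 = (-0.240208 + 0.048263) / 0.304305 = -0.630766
d₂ = d₁ − σ√T = -0.630766 − 0.304305 = -0.935071
e^{−rT} = 0.998040
N(−d₁) = 0.735903,  N(−d₂) = 0.825124
Put price V = K·e^{−rT}·N(−d₂) − S·N(−d₁) = 229.116038 − 161.022973 = 68.093065
ρ = −K·T·e^{−rT}·N(−d₂) = -68.116198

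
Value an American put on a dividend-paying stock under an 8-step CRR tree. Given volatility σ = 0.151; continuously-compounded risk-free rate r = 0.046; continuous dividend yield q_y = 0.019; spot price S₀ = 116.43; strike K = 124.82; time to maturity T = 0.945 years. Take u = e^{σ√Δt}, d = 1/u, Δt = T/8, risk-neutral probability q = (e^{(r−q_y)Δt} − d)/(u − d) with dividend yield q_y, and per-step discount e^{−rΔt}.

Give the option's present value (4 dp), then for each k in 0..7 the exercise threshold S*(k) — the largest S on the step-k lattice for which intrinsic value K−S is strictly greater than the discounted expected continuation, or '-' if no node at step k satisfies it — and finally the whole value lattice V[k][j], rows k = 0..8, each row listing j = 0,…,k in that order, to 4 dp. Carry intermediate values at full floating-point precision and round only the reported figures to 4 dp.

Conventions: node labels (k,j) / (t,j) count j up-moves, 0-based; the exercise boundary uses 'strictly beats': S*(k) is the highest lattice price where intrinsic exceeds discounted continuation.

price = 10.5628
boundary = - - 104.9511 99.6433 104.9511 110.5417 104.9511 110.5417
tree:
10.5628
14.7256 6.7973
19.8689 10.0907 3.8016
25.1767 14.4537 6.1338 1.6698
30.2160 19.8689 9.5627 3.0050 0.4439
35.0005 25.1767 14.2783 5.2718 0.9255 0.0000
39.5430 30.2160 19.8689 8.9200 1.9298 0.0000 0.0000
43.8558 35.0005 25.1767 14.2783 4.0238 0.0000 0.0000 0.0000
47.9505 39.5430 30.2160 19.8689 8.3900 0.0000 0.0000 0.0000 0.0000

Δt=0.11812, u=1.05327, d=0.94943, q=0.51779, disc=e^(-rΔt)=0.99458
k=8 terminal: V=max(K-S,0) → 47.9505 39.5430 30.2160 19.8689 8.3900 0.0000 0.0000 0.0000 0.0000
k=7: j=0 S=80.9642 intr=43.8558 cont=43.3610 V=43.8558[EX]; j=1 S=89.8195 intr=35.0005 cont=34.5255 V=35.0005[EX]; j=2 S=99.6433 intr=25.1767 cont=24.7236 V=25.1767[EX]; j=3 S=110.5417 intr=14.2783 cont=13.8497 V=14.2783[EX]; j=4 S=122.6320 intr=2.1880 cont=4.0238 V=4.0238[hold]; j=5 S=136.0447 intr=0.0000 cont=0.0000 V=0.0000[hold]; j=6 S=150.9243 intr=0.0000 cont=0.0000 V=0.0000[hold]; j=7 S=167.4314 intr=0.0000 cont=0.0000 V=0.0000[hold]  S*(7)=110.5417
k=6: j=0 S=85.2770 intr=39.5430 cont=39.0578 V=39.5430[EX]; j=1 S=94.6040 intr=30.2160 cont=29.7517 V=30.2160[EX]; j=2 S=104.9511 intr=19.8689 cont=19.4277 V=19.8689[EX]; j=3 S=116.4300 intr=8.3900 cont=8.9200 V=8.9200[hold]; j=4 S=129.1643 intr=0.0000 cont=1.9298 V=1.9298[hold]; j=5 S=143.2915 intr=0.0000 cont=0.0000 V=0.0000[hold]; j=6 S=158.9638 intr=0.0000 cont=0.0000 V=0.0000[hold]  S*(6)=104.9511
k=5: j=0 S=89.8195 intr=35.0005 cont=34.5255 V=35.0005[EX]; j=1 S=99.6433 intr=25.1767 cont=24.7236 V=25.1767[EX]; j=2 S=110.5417 intr=14.2783 cont=14.1227 V=14.2783[EX]; j=3 S=122.6320 intr=2.1880 cont=5.2718 V=5.2718[hold]; j=4 S=136.0447 intr=0.0000 cont=0.9255 V=0.9255[hold]; j=5 S=150.9243 intr=0.0000 cont=0.0000 V=0.0000[hold]  S*(5)=110.5417
k=4: j=0 S=94.6040 intr=30.2160 cont=29.7517 V=30.2160[EX]; j=1 S=104.9511 intr=19.8689 cont=19.4277 V=19.8689[EX]; j=2 S=116.4300 intr=8.3900 cont=9.5627 V=9.5627[hold]; j=3 S=129.1643 intr=0.0000 cont=3.0050 V=3.0050[hold]; j=4 S=143.2915 intr=0.0000 cont=0.4439 V=0.4439[hold]  S*(4)=104.9511
k=3: j=0 S=99.6433 intr=25.1767 cont=24.7236 V=25.1767[EX]; j=1 S=110.5417 intr=14.2783 cont=14.4537 V=14.4537[hold]; j=2 S=122.6320 intr=2.1880 cont=6.1338 V=6.1338[hold]; j=3 S=136.0447 intr=0.0000 cont=1.6698 V=1.6698[hold]  S*(3)=99.6433
k=2: j=0 S=104.9511 intr=19.8689 cont=19.5181 V=19.8689[EX]; j=1 S=116.4300 intr=8.3900 cont=10.0907 V=10.0907[hold]; j=2 S=129.1643 intr=0.0000 cont=3.8016 V=3.8016[hold]  S*(2)=104.9511
k=1: j=0 S=110.5417 intr=14.2783 cont=14.7256 V=14.7256[hold]; j=1 S=122.6320 intr=2.1880 cont=6.7973 V=6.7973[hold]  S*(1)=-
k=0: j=0 S=116.4300 intr=8.3900 cont=10.5628 V=10.5628[hold]  S*(0)=-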